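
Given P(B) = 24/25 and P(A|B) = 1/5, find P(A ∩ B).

By definition, P(A|B) = P(A ∩ B) / P(B)
So P(A ∩ B) = P(A|B) × P(B)
= 1/5 × 24/25
= 24/125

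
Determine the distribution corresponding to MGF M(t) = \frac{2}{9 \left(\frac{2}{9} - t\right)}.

The MGF M(t) = \frac{2}{9 \left(\frac{2}{9} - t\right)} is the standard form for the Exponential distribution.
Comparing with the known MGF formula identifies: Exponential(rate λ=2/9)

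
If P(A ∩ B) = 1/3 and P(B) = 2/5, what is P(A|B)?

P(A|B) = P(A ∩ B) / P(B)
= (1/3) / (2/5)
= 5/6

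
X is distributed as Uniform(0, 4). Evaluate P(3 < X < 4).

P(3 < X < 4) = ∫_{3}^{4} f(x) dx
where f(x) = \frac{1}{4}
= \frac{1}{4}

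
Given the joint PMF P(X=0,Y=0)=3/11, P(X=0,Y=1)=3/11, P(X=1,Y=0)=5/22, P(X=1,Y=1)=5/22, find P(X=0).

P(X=0) = P(X=0,Y=0) + P(X=0,Y=1)
= 3/11 + 3/11
= 6/11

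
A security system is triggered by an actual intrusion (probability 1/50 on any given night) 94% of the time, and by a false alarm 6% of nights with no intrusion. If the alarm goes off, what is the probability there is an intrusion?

Let D = the rare event, + = positive/flagged.
P(D) = 1/50
P(+|D) = 94/100 = 47/50
P(+|D') = 6/100 = 3/50
P(+) = P(+|D)P(D) + P(+|D')P(D')
     = \frac{47}{50} × \frac{1}{50} + \frac{3}{50} × \frac{49}{50}
     = \frac{97}{1250}
P(D|+) = P(+|D)P(D)/P(+) = \frac{47}{194}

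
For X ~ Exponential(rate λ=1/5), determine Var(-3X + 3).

For X ~ Exponential(rate λ=1/5):
Var(X) = 25
Var(-3X + 3) = (-3)² × Var(X) = 9 × 25 = 225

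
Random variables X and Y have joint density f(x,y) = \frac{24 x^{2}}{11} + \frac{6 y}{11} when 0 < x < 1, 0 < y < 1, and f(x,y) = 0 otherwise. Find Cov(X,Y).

E[XY] = ∫∫ xy × f(x,y) dx dy = \frac{4}{11}
E[X] = \frac{15}{22}
E[Y] = \frac{6}{11}
Cov(X,Y) = E[XY] - E[X]E[Y] = - \frac{1}{121}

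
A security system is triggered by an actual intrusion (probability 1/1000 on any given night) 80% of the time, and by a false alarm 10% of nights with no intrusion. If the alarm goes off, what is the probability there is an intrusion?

Let D = the rare event, + = positive/flagged.
P(D) = 1/1000
P(+|D) = 80/100 = 4/5
P(+|D') = 10/100 = 1/10
P(+) = P(+|D)P(D) + P(+|D')P(D')
     = \frac{4}{5} × \frac{1}{1000} + \frac{1}{10} × \frac{999}{1000}
     = \frac{1007}{10000}
P(D|+) = P(+|D)P(D)/P(+) = \frac{8}{1007}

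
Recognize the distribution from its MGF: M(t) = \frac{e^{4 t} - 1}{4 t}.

The MGF M(t) = \frac{e^{4 t} - 1}{4 t} is the standard form for the Uniform distribution.
Comparing with the known MGF formula identifies: Uniform(0, 4)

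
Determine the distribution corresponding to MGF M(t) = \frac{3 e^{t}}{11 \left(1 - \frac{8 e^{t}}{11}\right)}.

The MGF M(t) = \frac{3 e^{t}}{11 \left(1 - \frac{8 e^{t}}{11}\right)} is the standard form for the Geometric distribution.
Comparing with the known MGF formula identifies: Geometric(p=3/11), X = trial number of first success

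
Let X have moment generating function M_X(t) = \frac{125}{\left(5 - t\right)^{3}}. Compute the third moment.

To find E[X^3], compute M^(3)(0):
M^(1)(t) = \frac{375}{\left(5 - t\right)^{4}}
M^(2)(t) = \frac{1500}{\left(5 - t\right)^{5}}
M^(3)(t) = \frac{7500}{\left(5 - t\right)^{6}}
M^(3)(0) = \frac{12}{25}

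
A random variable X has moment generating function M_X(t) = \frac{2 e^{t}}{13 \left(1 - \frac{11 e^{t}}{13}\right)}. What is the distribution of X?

The MGF M(t) = \frac{2 e^{t}}{13 \left(1 - \frac{11 e^{t}}{13}\right)} is the standard form for the Geometric distribution.
Comparing with the known MGF formula identifies: Geometric(p=2/13), X = trial number of first success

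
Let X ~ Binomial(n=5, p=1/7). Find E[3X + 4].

For X ~ Binomial(n=5, p=1/7):
E[X] = \frac{5}{7}
E[3X + 4] = 3 × E[X] + 4 = \frac{43}{7}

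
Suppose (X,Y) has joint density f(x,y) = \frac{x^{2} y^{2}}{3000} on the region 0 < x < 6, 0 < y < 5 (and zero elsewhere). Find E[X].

f_X(x) = ∫_0^5 \frac{x^{2} y^{2}}{3000} dy = \frac{x^{2}}{72}
E[X] = ∫_0^6 x × (\frac{x^{2}}{72}) dx = \frac{9}{2}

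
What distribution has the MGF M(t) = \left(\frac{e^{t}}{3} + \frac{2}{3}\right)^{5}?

The MGF M(t) = \left(\frac{e^{t}}{3} + \frac{2}{3}\right)^{5} is the standard form for the Binomial distribution.
Comparing with the known MGF formula identifies: Binomial(n=5, p=1/3)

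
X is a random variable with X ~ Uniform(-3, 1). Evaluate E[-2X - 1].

For X ~ Uniform(-3, 1):
E[X] = -1
E[-2X - 1] = -2 × E[X] - 1 = 1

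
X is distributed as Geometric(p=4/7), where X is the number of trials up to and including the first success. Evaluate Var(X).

For X ~ Geometric(p=4/7), where X is the number of trials up to and including the first success:
Var(X) = \frac{21}{16}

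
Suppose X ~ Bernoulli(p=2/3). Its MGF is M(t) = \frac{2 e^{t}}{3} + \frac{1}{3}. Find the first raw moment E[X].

To find E[X], compute M^(1)(0):
M^(1)(t) = \frac{2 e^{t}}{3}
M^(1)(0) = \frac{2}{3}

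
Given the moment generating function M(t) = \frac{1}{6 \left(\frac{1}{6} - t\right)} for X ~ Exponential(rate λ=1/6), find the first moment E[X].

To find E[X], compute M^(1)(0):
M^(1)(t) = \frac{1}{6 \left(\frac{1}{6} - t\right)^{2}}
M^(1)(0) = 6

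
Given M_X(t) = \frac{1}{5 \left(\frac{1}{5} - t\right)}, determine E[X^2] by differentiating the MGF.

To find E[X^2], compute M^(2)(0):
M^(1)(t) = \frac{1}{5 \left(\frac{1}{5} - t\right)^{2}}
M^(2)(t) = \frac{2}{5 \left(\frac{1}{5} - t\right)^{3}}
M^(2)(0) = 50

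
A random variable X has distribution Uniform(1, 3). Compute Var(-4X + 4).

For X ~ Uniform(1, 3):
Var(X) = \frac{1}{3}
Var(-4X + 4) = (-4)² × Var(X) = 16 × \frac{1}{3} = \frac{16}{3}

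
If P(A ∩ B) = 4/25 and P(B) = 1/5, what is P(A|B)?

P(A|B) = P(A ∩ B) / P(B)
= (4/25) / (1/5)
= 4/5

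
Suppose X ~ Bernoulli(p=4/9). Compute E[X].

For X ~ Bernoulli(p=4/9), the expected value is:
E[X] = \frac{4}{9}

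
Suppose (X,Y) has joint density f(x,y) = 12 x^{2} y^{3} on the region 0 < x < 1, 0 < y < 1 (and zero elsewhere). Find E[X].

E[X] = ∫_0^1 ∫_0^1 x × f(x,y) dy dx
= ∫_0^1 ∫_0^1 x × (12 x^{2} y^{3}) dy dx
= \frac{3}{4}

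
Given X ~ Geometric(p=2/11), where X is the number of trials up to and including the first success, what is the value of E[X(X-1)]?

E[X(X-1)] = E[X² - X] = E[X²] - E[X]
E[X] = \frac{11}{2}
E[X²] = Var(X) + (E[X])² = \frac{99}{4} + (\frac{11}{2})² = 55
E[X(X-1)] = 55 - \frac{11}{2} = \frac{99}{2}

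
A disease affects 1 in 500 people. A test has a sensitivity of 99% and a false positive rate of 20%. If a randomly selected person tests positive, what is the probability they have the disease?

Let D = the rare event, + = positive/flagged.
P(D) = 1/500
P(+|D) = 99/100
P(+|D') = 20/100 = 1/5
P(+) = P(+|D)P(D) + P(+|D')P(D')
     = \frac{99}{100} × \frac{1}{500} + \frac{1}{5} × \frac{499}{500}
     = \frac{10079}{50000}
P(D|+) = P(+|D)P(D)/P(+) = \frac{99}{10079}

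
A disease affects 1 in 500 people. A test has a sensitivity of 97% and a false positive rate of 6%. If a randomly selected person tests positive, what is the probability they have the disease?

Let D = the rare event, + = positive/flagged.
P(D) = 1/500
P(+|D) = 97/100
P(+|D') = 6/100 = 3/50
P(+) = P(+|D)P(D) + P(+|D')P(D')
     = \frac{97}{100} × \frac{1}{500} + \frac{3}{50} × \frac{499}{500}
     = \frac{3091}{50000}
P(D|+) = P(+|D)P(D)/P(+) = \frac{97}{3091}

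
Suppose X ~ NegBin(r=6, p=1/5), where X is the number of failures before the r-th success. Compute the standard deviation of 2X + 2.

For X ~ NegBin(r=6, p=1/5), where X is the number of failures before the r-th success:
Var(X) = 120
SD(X) = √(Var(X)) = √(120) = 2 \sqrt{30}
SD(2X + 2) = |2| × SD(X) = 2 × 2 \sqrt{30} = 4 \sqrt{30}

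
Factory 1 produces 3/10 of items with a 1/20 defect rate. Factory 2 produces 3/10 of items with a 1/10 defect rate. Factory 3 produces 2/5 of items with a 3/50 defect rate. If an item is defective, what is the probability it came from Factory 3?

Using Bayes' theorem:
P(F1) = 3/10, P(D|F1) = 1/20
P(F2) = 3/10, P(D|F2) = 1/10
P(F3) = 2/5, P(D|F3) = 3/50
P(D) = P(D|F1)P(F1) + P(D|F2)P(F2) + P(D|F3)P(F3)
     = \frac{69}{1000}
P(F3|D) = P(D|F3)P(F3) / P(D)
= \frac{8}{23}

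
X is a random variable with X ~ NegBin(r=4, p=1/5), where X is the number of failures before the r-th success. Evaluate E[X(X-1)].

E[X(X-1)] = E[X² - X] = E[X²] - E[X]
E[X] = 16
E[X²] = Var(X) + (E[X])² = 80 + (16)² = 336
E[X(X-1)] = 336 - 16 = 320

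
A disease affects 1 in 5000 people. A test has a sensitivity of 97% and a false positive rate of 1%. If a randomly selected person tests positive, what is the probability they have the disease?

Let D = the rare event, + = positive/flagged.
P(D) = 1/5000
P(+|D) = 97/100
P(+|D') = 1/100
P(+) = P(+|D)P(D) + P(+|D')P(D')
     = \frac{97}{100} × \frac{1}{5000} + \frac{1}{100} × \frac{4999}{5000}
     = \frac{637}{62500}
P(D|+) = P(+|D)P(D)/P(+) = \frac{97}{5096}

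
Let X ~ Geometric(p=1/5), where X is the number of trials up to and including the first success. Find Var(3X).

For X ~ Geometric(p=1/5), where X is the number of trials up to and including the first success:
Var(X) = 20
Var(3X) = (3)² × Var(X) = 9 × 20 = 180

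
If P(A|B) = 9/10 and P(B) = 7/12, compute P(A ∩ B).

By definition, P(A|B) = P(A ∩ B) / P(B)
So P(A ∩ B) = P(A|B) × P(B)
= 9/10 × 7/12
= 21/40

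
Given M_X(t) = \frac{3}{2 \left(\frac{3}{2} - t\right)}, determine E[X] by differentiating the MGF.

To find E[X], compute M^(1)(0):
M^(1)(t) = \frac{3}{2 \left(\frac{3}{2} - t\right)^{2}}
M^(1)(0) = \frac{2}{3}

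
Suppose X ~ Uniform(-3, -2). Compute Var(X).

For X ~ Uniform(-3, -2):
Var(X) = \frac{1}{12}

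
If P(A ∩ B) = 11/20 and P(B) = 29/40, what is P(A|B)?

P(A|B) = P(A ∩ B) / P(B)
= (11/20) / (29/40)
= 22/29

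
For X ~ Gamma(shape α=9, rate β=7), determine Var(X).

For X ~ Gamma(shape α=9, rate β=7):
Var(X) = \frac{9}{49}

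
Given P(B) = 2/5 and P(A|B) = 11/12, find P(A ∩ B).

By definition, P(A|B) = P(A ∩ B) / P(B)
So P(A ∩ B) = P(A|B) × P(B)
= 11/12 × 2/5
= 11/30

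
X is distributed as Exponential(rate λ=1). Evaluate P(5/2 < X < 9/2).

P(5/2 < X < 9/2) = ∫_{5/2}^{9/2} f(x) dx
where f(x) = e^{- x}
= - \frac{1 - e^{2}}{e^{\frac{9}{2}}}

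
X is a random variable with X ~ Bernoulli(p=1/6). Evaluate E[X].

For X ~ Bernoulli(p=1/6), the expected value is:
E[X] = \frac{1}{6}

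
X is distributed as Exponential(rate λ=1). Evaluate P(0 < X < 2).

P(0 < X < 2) = ∫_{0}^{2} f(x) dx
where f(x) = e^{- x}
= 1 - e^{-2}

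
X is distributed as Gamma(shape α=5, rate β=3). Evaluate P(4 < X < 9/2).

P(4 < X < 9/2) = ∫_{4}^{9/2} f(x) dx
where f(x) = \frac{81 x^{4} e^{- 3 x}}{8}
= - \frac{243155}{128 e^{\frac{27}{2}}} + \frac{1237}{e^{12}}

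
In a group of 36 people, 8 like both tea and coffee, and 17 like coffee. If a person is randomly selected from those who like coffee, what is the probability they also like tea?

P(A ∩ B) = 8/36 = 2/9
P(B) = 17/36
P(A|B) = P(A ∩ B) / P(B) = (2/9) / (17/36) = 8/17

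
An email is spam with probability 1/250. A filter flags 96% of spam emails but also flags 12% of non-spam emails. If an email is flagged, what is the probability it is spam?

Let D = the rare event, + = positive/flagged.
P(D) = 1/250
P(+|D) = 96/100 = 24/25
P(+|D') = 12/100 = 3/25
P(+) = P(+|D)P(D) + P(+|D')P(D')
     = \frac{24}{25} × \frac{1}{250} + \frac{3}{25} × \frac{249}{250}
     = \frac{771}{6250}
P(D|+) = P(+|D)P(D)/P(+) = \frac{8}{257}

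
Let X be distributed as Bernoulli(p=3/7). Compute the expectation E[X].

For X ~ Bernoulli(p=3/7), the expected value is:
E[X] = \frac{3}{7}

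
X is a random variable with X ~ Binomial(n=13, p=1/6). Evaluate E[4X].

For X ~ Binomial(n=13, p=1/6):
E[X] = \frac{13}{6}
E[4X] = 4 × E[X] + 0 = \frac{26}{3}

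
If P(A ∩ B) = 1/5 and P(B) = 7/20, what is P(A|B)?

P(A|B) = P(A ∩ B) / P(B)
= (1/5) / (7/20)
= 4/7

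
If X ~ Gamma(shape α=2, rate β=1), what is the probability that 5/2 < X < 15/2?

P(5/2 < X < 15/2) = ∫_{5/2}^{15/2} f(x) dx
where f(x) = x e^{- x}
= \frac{-17 + 7 e^{5}}{2 e^{\frac{15}{2}}}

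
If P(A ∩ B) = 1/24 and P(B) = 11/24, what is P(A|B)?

P(A|B) = P(A ∩ B) / P(B)
= (1/24) / (11/24)
= 1/11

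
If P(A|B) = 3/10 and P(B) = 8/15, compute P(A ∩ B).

By definition, P(A|B) = P(A ∩ B) / P(B)
So P(A ∩ B) = P(A|B) × P(B)
= 3/10 × 8/15
= 4/25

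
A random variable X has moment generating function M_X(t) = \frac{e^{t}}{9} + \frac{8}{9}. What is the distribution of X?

The MGF M(t) = \frac{e^{t}}{9} + \frac{8}{9} is the standard form for the Bernoulli distribution.
Comparing with the known MGF formula identifies: Bernoulli(p=1/9)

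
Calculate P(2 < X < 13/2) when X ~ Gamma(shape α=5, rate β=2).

P(2 < X < 13/2) = ∫_{2}^{13/2} f(x) dx
where f(x) = \frac{4 x^{4} e^{- 2 x}}{3}
= \frac{-39713 + 824 e^{9}}{24 e^{13}}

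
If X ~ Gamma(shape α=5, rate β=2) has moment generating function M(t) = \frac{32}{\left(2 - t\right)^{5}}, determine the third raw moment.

To find E[X^3], compute M^(3)(0):
M^(1)(t) = \frac{160}{\left(2 - t\right)^{6}}
M^(2)(t) = \frac{960}{\left(2 - t\right)^{7}}
M^(3)(t) = \frac{6720}{\left(2 - t\right)^{8}}
M^(3)(0) = \frac{105}{4}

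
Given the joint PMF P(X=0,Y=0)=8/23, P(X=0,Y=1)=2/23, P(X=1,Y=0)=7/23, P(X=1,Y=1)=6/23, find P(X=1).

P(X=1) = P(X=1,Y=0) + P(X=1,Y=1)
= 7/23 + 6/23
= 13/23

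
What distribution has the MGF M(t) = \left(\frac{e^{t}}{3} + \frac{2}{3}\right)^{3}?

The MGF M(t) = \left(\frac{e^{t}}{3} + \frac{2}{3}\right)^{3} is the standard form for the Binomial distribution.
Comparing with the known MGF formula identifies: Binomial(n=3, p=1/3)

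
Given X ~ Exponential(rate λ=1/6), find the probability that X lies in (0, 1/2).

P(0 < X < 1/2) = ∫_{0}^{1/2} f(x) dx
where f(x) = \frac{e^{- \frac{x}{6}}}{6}
= 1 - e^{- \frac{1}{12}}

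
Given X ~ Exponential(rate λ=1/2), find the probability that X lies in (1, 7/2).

P(1 < X < 7/2) = ∫_{1}^{7/2} f(x) dx
where f(x) = \frac{e^{- \frac{x}{2}}}{2}
= - \frac{1}{e^{\frac{7}{4}}} + e^{- \frac{1}{2}}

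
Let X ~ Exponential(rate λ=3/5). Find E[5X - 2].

For X ~ Exponential(rate λ=3/5):
E[X] = \frac{5}{3}
E[5X - 2] = 5 × E[X] - 2 = \frac{19}{3}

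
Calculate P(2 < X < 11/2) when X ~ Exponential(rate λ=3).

P(2 < X < 11/2) = ∫_{2}^{11/2} f(x) dx
where f(x) = 3 e^{- 3 x}
= - \frac{1}{e^{\frac{33}{2}}} + e^{-6}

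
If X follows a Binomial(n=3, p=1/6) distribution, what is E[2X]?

For X ~ Binomial(n=3, p=1/6):
E[X] = \frac{1}{2}
E[2X] = 2 × E[X] + 0 = 1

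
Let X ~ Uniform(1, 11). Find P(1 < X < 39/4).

P(1 < X < 39/4) = ∫_{1}^{39/4} f(x) dx
where f(x) = \frac{1}{10}
= \frac{7}{8}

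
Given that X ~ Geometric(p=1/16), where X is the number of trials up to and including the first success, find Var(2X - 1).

For X ~ Geometric(p=1/16), where X is the number of trials up to and including the first success:
Var(X) = 240
Var(2X - 1) = (2)² × Var(X) = 4 × 240 = 960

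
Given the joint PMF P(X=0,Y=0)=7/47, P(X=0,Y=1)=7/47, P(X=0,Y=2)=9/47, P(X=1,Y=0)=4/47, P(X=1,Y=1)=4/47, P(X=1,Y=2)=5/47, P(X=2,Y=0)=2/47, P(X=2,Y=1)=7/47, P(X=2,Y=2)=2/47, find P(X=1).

P(X=1) = P(X=1,Y=0) + P(X=1,Y=1) + P(X=1,Y=2)
= 4/47 + 4/47 + 5/47
= 13/47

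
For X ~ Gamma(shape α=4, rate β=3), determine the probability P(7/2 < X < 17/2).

P(7/2 < X < 17/2) = ∫_{7/2}^{17/2} f(x) dx
where f(x) = \frac{27 x^{3} e^{- 3 x}}{2}
= \frac{-49843 + 4153 e^{15}}{16 e^{\frac{51}{2}}}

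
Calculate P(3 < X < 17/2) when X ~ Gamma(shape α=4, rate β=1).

P(3 < X < 17/2) = ∫_{3}^{17/2} f(x) dx
where f(x) = \frac{x^{3} e^{- x}}{6}
= - \frac{7103}{48 e^{\frac{17}{2}}} + \frac{13}{e^{3}}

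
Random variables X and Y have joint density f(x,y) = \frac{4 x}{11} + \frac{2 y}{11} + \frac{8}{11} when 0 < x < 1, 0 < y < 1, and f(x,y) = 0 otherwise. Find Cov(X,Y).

E[XY] = ∫∫ xy × f(x,y) dx dy = \frac{3}{11}
E[X] = \frac{35}{66}
E[Y] = \frac{17}{33}
Cov(X,Y) = E[XY] - E[X]E[Y] = - \frac{1}{2178}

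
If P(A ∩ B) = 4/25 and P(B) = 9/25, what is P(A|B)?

P(A|B) = P(A ∩ B) / P(B)
= (4/25) / (9/25)
= 4/9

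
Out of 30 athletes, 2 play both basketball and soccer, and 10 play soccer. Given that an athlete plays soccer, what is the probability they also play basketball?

P(A ∩ B) = 2/30 = 1/15
P(B) = 10/30 = 1/3
P(A|B) = P(A ∩ B) / P(B) = (1/15) / (1/3) = 1/5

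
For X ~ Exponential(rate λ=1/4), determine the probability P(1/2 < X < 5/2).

P(1/2 < X < 5/2) = ∫_{1/2}^{5/2} f(x) dx
where f(x) = \frac{e^{- \frac{x}{4}}}{4}
= - \frac{1 - e^{\frac{1}{2}}}{e^{\frac{5}{8}}}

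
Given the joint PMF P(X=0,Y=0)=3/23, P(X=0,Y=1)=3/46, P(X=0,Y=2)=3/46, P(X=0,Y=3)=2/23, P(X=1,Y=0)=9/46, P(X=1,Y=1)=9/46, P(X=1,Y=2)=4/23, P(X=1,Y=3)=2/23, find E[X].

First find marginal of X:
P(X=0) = 8/23
P(X=1) = 15/23
E[X] = 0 × 8/23 + 1 × 15/23 = 15/23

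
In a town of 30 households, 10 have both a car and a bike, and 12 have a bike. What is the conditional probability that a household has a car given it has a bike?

P(A ∩ B) = 10/30 = 1/3
P(B) = 12/30 = 2/5
P(A|B) = P(A ∩ B) / P(B) = (1/3) / (2/5) = 5/6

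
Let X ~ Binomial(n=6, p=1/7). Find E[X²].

Using the identity E[X²] = Var(X) + (E[X])²:
E[X] = \frac{6}{7}
Var(X) = \frac{36}{49}
E[X²] = \frac{36}{49} + (\frac{6}{7})²
= \frac{72}{49}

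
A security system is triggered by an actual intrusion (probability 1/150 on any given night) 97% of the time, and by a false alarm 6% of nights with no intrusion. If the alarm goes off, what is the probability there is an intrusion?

Let D = the rare event, + = positive/flagged.
P(D) = 1/150
P(+|D) = 97/100
P(+|D') = 6/100 = 3/50
P(+) = P(+|D)P(D) + P(+|D')P(D')
     = \frac{97}{100} × \frac{1}{150} + \frac{3}{50} × \frac{149}{150}
     = \frac{991}{15000}
P(D|+) = P(+|D)P(D)/P(+) = \frac{97}{991}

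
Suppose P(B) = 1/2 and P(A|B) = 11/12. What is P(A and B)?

By definition, P(A|B) = P(A ∩ B) / P(B)
So P(A ∩ B) = P(A|B) × P(B)
= 11/12 × 1/2
= 11/24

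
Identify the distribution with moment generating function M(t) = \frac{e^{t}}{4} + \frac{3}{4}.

The MGF M(t) = \frac{e^{t}}{4} + \frac{3}{4} is the standard form for the Bernoulli distribution.
Comparing with the known MGF formula identifies: Bernoulli(p=1/4)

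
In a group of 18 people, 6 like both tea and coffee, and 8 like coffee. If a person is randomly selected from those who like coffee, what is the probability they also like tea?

P(A ∩ B) = 6/18 = 1/3
P(B) = 8/18 = 4/9
P(A|B) = P(A ∩ B) / P(B) = (1/3) / (4/9) = 3/4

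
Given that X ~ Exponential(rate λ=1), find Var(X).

For X ~ Exponential(rate λ=1):
Var(X) = 1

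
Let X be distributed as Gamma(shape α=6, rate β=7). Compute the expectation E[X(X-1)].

E[X(X-1)] = E[X² - X] = E[X²] - E[X]
E[X] = \frac{6}{7}
E[X²] = Var(X) + (E[X])² = \frac{6}{49} + (\frac{6}{7})² = \frac{6}{7}
E[X(X-1)] = \frac{6}{7} - \frac{6}{7} = 0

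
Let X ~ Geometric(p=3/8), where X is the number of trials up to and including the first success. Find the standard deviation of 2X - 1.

For X ~ Geometric(p=3/8), where X is the number of trials up to and including the first success:
Var(X) = \frac{40}{9}
SD(X) = √(Var(X)) = √(\frac{40}{9}) = \frac{2 \sqrt{10}}{3}
SD(2X - 1) = |2| × SD(X) = 2 × \frac{2 \sqrt{10}}{3} = \frac{4 \sqrt{10}}{3}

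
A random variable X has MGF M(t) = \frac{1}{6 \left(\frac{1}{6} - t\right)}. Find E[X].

To find E[X], compute M^(1)(0):
M^(1)(t) = \frac{1}{6 \left(\frac{1}{6} - t\right)^{2}}
M^(1)(0) = 6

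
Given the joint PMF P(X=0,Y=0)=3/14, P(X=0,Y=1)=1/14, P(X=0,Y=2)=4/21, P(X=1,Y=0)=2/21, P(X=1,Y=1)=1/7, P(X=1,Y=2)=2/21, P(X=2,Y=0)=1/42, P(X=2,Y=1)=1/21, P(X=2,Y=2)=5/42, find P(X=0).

P(X=0) = P(X=0,Y=0) + P(X=0,Y=1) + P(X=0,Y=2)
= 3/14 + 1/14 + 4/21
= 10/21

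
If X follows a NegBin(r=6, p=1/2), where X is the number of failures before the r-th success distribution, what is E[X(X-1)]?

E[X(X-1)] = E[X² - X] = E[X²] - E[X]
E[X] = 6
E[X²] = Var(X) + (E[X])² = 12 + (6)² = 48
E[X(X-1)] = 48 - 6 = 42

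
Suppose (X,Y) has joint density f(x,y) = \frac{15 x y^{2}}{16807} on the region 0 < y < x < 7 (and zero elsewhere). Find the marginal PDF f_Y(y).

f_Y(y) = ∫_y^7 \frac{15 x y^{2}}{16807} dx = \frac{15 y^{2} \left(49 - y^{2}\right)}{33614}
for 0 < y < 7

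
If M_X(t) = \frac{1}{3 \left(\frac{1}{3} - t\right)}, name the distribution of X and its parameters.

The MGF M(t) = \frac{1}{3 \left(\frac{1}{3} - t\right)} is the standard form for the Exponential distribution.
Comparing with the known MGF formula identifies: Exponential(rate λ=1/3)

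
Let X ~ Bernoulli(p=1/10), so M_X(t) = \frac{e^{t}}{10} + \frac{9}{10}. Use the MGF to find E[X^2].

To find E[X^2], compute M^(2)(0):
M^(1)(t) = \frac{e^{t}}{10}
M^(2)(t) = \frac{e^{t}}{10}
M^(2)(0) = \frac{1}{10}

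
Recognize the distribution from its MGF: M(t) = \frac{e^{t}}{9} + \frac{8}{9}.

The MGF M(t) = \frac{e^{t}}{9} + \frac{8}{9} is the standard form for the Bernoulli distribution.
Comparing with the known MGF formula identifies: Bernoulli(p=1/9)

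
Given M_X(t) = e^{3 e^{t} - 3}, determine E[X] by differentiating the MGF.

To find E[X], compute M^(1)(0):
M^(1)(t) = 3 e^{t} e^{3 e^{t} - 3}
M^(1)(0) = 3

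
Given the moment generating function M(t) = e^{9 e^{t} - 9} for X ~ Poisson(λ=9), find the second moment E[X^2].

To find E[X^2], compute M^(2)(0):
M^(1)(t) = 9 e^{t} e^{9 e^{t} - 9}
M^(2)(t) = 81 e^{2 t} e^{9 e^{t} - 9} + 9 e^{t} e^{9 e^{t} - 9}
M^(2)(0) = 90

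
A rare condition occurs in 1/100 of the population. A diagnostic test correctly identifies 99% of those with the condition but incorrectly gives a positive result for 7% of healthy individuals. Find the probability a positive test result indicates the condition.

Let D = the rare event, + = positive/flagged.
P(D) = 1/100
P(+|D) = 99/100
P(+|D') = 7/100
P(+) = P(+|D)P(D) + P(+|D')P(D')
     = \frac{99}{100} × \frac{1}{100} + \frac{7}{100} × \frac{99}{100}
     = \frac{99}{1250}
P(D|+) = P(+|D)P(D)/P(+) = \frac{1}{8}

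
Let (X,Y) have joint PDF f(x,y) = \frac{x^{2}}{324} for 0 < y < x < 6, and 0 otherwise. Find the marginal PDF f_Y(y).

f_Y(y) = ∫_y^6 \frac{x^{2}}{324} dx = \frac{2}{9} - \frac{y^{3}}{972}
for 0 < y < 6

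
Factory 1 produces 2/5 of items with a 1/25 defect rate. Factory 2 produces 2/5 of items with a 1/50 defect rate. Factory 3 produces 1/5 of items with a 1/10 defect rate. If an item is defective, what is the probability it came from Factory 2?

Using Bayes' theorem:
P(F1) = 2/5, P(D|F1) = 1/25
P(F2) = 2/5, P(D|F2) = 1/50
P(F3) = 1/5, P(D|F3) = 1/10
P(D) = P(D|F1)P(F1) + P(D|F2)P(F2) + P(D|F3)P(F3)
     = \frac{11}{250}
P(F2|D) = P(D|F2)P(F2) / P(D)
= \frac{2}{11}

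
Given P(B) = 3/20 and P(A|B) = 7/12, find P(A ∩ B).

By definition, P(A|B) = P(A ∩ B) / P(B)
So P(A ∩ B) = P(A|B) × P(B)
= 7/12 × 3/20
= 7/80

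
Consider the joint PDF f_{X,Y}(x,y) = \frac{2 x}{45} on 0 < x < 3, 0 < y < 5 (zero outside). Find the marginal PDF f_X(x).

f_X(x) = ∫_0^5 f(x,y) dy
= ∫_0^5 \frac{2 x}{45} dy
= \frac{2 x}{9} for 0 < x < 3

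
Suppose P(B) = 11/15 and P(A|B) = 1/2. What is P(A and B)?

By definition, P(A|B) = P(A ∩ B) / P(B)
So P(A ∩ B) = P(A|B) × P(B)
= 1/2 × 11/15
= 11/30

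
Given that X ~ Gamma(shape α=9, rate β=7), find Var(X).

For X ~ Gamma(shape α=9, rate β=7):
Var(X) = \frac{9}{49}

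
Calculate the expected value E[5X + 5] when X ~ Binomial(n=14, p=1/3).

For X ~ Binomial(n=14, p=1/3):
E[X] = \frac{14}{3}
E[5X + 5] = 5 × E[X] + 5 = \frac{85}{3}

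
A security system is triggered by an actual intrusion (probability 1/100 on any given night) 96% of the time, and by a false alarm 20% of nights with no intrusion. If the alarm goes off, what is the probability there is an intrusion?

Let D = the rare event, + = positive/flagged.
P(D) = 1/100
P(+|D) = 96/100 = 24/25
P(+|D') = 20/100 = 1/5
P(+) = P(+|D)P(D) + P(+|D')P(D')
     = \frac{24}{25} × \frac{1}{100} + \frac{1}{5} × \frac{99}{100}
     = \frac{519}{2500}
P(D|+) = P(+|D)P(D)/P(+) = \frac{8}{173}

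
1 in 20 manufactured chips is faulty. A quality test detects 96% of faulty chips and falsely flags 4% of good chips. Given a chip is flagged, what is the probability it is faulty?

Let D = the rare event, + = positive/flagged.
P(D) = 1/20
P(+|D) = 96/100 = 24/25
P(+|D') = 4/100 = 1/25
P(+) = P(+|D)P(D) + P(+|D')P(D')
     = \frac{24}{25} × \frac{1}{20} + \frac{1}{25} × \frac{19}{20}
     = \frac{43}{500}
P(D|+) = P(+|D)P(D)/P(+) = \frac{24}{43}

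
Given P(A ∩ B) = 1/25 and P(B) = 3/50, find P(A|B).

P(A|B) = P(A ∩ B) / P(B)
= (1/25) / (3/50)
= 2/3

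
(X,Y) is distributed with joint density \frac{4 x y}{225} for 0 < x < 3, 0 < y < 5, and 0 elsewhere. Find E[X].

f_X(x) = ∫_0^5 \frac{4 x y}{225} dy = \frac{2 x}{9}
E[X] = ∫_0^3 x × (\frac{2 x}{9}) dx = 2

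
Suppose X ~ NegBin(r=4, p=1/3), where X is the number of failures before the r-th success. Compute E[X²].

Using the identity E[X²] = Var(X) + (E[X])²:
E[X] = 8
Var(X) = 24
E[X²] = 24 + (8)²
= 88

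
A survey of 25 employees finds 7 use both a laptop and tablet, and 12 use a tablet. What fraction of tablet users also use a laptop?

P(A ∩ B) = 7/25
P(B) = 12/25
P(A|B) = P(A ∩ B) / P(B) = (7/25) / (12/25) = 7/12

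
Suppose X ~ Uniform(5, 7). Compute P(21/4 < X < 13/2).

P(21/4 < X < 13/2) = ∫_{21/4}^{13/2} f(x) dx
where f(x) = \frac{1}{2}
= \frac{5}{8}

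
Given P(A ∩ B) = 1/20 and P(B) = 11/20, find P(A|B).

P(A|B) = P(A ∩ B) / P(B)
= (1/20) / (11/20)
= 1/11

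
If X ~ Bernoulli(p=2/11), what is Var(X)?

For X ~ Bernoulli(p=2/11):
Var(X) = \frac{18}{121}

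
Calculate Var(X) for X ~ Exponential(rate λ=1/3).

For X ~ Exponential(rate λ=1/3):
Var(X) = 9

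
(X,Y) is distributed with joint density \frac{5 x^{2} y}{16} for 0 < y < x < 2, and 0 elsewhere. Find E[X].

f_X(x) = ∫_0^x \frac{5 x^{2} y}{16} dy = \frac{5 x^{4}}{32}
E[X] = ∫_0^2 x × (\frac{5 x^{4}}{32}) dx = \frac{5}{3}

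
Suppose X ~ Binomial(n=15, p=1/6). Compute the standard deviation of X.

For X ~ Binomial(n=15, p=1/6):
Var(X) = \frac{25}{12}
SD(X) = √(Var(X)) = √(\frac{25}{12}) = \frac{5 \sqrt{3}}{6}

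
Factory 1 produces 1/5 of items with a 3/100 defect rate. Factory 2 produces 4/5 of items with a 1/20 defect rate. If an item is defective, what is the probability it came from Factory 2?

Using Bayes' theorem:
P(F1) = 1/5, P(D|F1) = 3/100
P(F2) = 4/5, P(D|F2) = 1/20
P(D) = P(D|F1)P(F1) + P(D|F2)P(F2)
     = \frac{23}{500}
P(F2|D) = P(D|F2)P(F2) / P(D)
= \frac{20}{23}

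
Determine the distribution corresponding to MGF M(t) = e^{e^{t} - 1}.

The MGF M(t) = e^{e^{t} - 1} is the standard form for the Poisson distribution.
Comparing with the known MGF formula identifies: Poisson(λ=1)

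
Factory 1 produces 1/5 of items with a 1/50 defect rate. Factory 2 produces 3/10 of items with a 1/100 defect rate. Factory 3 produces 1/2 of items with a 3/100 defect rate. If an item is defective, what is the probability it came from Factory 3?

Using Bayes' theorem:
P(F1) = 1/5, P(D|F1) = 1/50
P(F2) = 3/10, P(D|F2) = 1/100
P(F3) = 1/2, P(D|F3) = 3/100
P(D) = P(D|F1)P(F1) + P(D|F2)P(F2) + P(D|F3)P(F3)
     = \frac{11}{500}
P(F3|D) = P(D|F3)P(F3) / P(D)
= \frac{15}{22}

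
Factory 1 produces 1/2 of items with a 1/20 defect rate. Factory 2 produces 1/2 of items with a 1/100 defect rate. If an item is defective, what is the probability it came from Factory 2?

Using Bayes' theorem:
P(F1) = 1/2, P(D|F1) = 1/20
P(F2) = 1/2, P(D|F2) = 1/100
P(D) = P(D|F1)P(F1) + P(D|F2)P(F2)
     = \frac{3}{100}
P(F2|D) = P(D|F2)P(F2) / P(D)
= \frac{1}{6}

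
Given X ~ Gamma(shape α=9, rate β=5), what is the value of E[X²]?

Using the identity E[X²] = Var(X) + (E[X])²:
E[X] = \frac{9}{5}
Var(X) = \frac{9}{25}
E[X²] = \frac{9}{25} + (\frac{9}{5})²
= \frac{18}{5}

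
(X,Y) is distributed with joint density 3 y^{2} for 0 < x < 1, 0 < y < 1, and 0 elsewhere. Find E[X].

f_X(x) = ∫_0^1 3 y^{2} dy = 1
E[X] = ∫_0^1 x × (1) dx = \frac{1}{2}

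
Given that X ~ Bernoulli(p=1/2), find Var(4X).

For X ~ Bernoulli(p=1/2):
Var(X) = \frac{1}{4}
Var(4X) = (4)² × Var(X) = 16 × \frac{1}{4} = 4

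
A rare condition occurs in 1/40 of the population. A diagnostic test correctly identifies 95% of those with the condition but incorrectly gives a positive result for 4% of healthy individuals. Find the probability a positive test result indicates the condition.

Let D = the rare event, + = positive/flagged.
P(D) = 1/40
P(+|D) = 95/100 = 19/20
P(+|D') = 4/100 = 1/25
P(+) = P(+|D)P(D) + P(+|D')P(D')
     = \frac{19}{20} × \frac{1}{40} + \frac{1}{25} × \frac{39}{40}
     = \frac{251}{4000}
P(D|+) = P(+|D)P(D)/P(+) = \frac{95}{251}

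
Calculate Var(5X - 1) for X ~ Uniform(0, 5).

For X ~ Uniform(0, 5):
Var(X) = \frac{25}{12}
Var(5X - 1) = (5)² × Var(X) = 25 × \frac{25}{12} = \frac{625}{12}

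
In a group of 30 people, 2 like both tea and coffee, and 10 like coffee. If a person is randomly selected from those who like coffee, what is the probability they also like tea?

P(A ∩ B) = 2/30 = 1/15
P(B) = 10/30 = 1/3
P(A|B) = P(A ∩ B) / P(B) = (1/15) / (1/3) = 1/5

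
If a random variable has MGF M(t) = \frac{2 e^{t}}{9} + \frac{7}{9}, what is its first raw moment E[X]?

To find E[X], compute M^(1)(0):
M^(1)(t) = \frac{2 e^{t}}{9}
M^(1)(0) = \frac{2}{9}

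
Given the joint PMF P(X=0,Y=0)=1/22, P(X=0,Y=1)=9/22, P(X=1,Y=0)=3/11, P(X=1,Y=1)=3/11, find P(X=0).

P(X=0) = P(X=0,Y=0) + P(X=0,Y=1)
= 1/22 + 9/22
= 5/11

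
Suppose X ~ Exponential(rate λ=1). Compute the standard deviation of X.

For X ~ Exponential(rate λ=1):
Var(X) = 1
SD(X) = √(Var(X)) = √(1) = 1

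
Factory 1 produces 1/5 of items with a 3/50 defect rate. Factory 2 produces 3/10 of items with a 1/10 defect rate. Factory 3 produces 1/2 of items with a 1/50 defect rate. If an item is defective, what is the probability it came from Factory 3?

Using Bayes' theorem:
P(F1) = 1/5, P(D|F1) = 3/50
P(F2) = 3/10, P(D|F2) = 1/10
P(F3) = 1/2, P(D|F3) = 1/50
P(D) = P(D|F1)P(F1) + P(D|F2)P(F2) + P(D|F3)P(F3)
     = \frac{13}{250}
P(F3|D) = P(D|F3)P(F3) / P(D)
= \frac{5}{26}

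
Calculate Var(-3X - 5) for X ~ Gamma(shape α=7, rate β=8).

For X ~ Gamma(shape α=7, rate β=8):
Var(X) = \frac{7}{64}
Var(-3X - 5) = (-3)² × Var(X) = 9 × \frac{7}{64} = \frac{63}{64}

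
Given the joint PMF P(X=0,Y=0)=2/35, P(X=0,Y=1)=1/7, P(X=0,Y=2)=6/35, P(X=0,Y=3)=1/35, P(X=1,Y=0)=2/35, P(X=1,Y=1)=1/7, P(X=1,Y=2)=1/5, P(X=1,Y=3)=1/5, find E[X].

First find marginal of X:
P(X=0) = 2/5
P(X=1) = 3/5
E[X] = 0 × 2/5 + 1 × 3/5 = 3/5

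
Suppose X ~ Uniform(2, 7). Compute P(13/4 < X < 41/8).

P(13/4 < X < 41/8) = ∫_{13/4}^{41/8} f(x) dx
where f(x) = \frac{1}{5}
= \frac{3}{8}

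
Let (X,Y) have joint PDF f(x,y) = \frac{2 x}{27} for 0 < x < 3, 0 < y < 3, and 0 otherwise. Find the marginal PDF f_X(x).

f_X(x) = ∫_0^3 f(x,y) dy
= ∫_0^3 \frac{2 x}{27} dy
= \frac{2 x}{9} for 0 < x < 3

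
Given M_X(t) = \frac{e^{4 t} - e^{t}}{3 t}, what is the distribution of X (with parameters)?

The MGF M(t) = \frac{e^{4 t} - e^{t}}{3 t} is the standard form for the Uniform distribution.
Comparing with the known MGF formula identifies: Uniform(1, 4)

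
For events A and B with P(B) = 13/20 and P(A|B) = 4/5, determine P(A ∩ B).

By definition, P(A|B) = P(A ∩ B) / P(B)
So P(A ∩ B) = P(A|B) × P(B)
= 4/5 × 13/20
= 13/25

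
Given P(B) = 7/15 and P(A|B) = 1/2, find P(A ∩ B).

By definition, P(A|B) = P(A ∩ B) / P(B)
So P(A ∩ B) = P(A|B) × P(B)
= 1/2 × 7/15
= 7/30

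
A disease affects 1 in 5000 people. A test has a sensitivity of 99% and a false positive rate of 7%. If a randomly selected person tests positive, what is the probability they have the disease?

Let D = the rare event, + = positive/flagged.
P(D) = 1/5000
P(+|D) = 99/100
P(+|D') = 7/100
P(+) = P(+|D)P(D) + P(+|D')P(D')
     = \frac{99}{100} × \frac{1}{5000} + \frac{7}{100} × \frac{4999}{5000}
     = \frac{8773}{125000}
P(D|+) = P(+|D)P(D)/P(+) = \frac{99}{35092}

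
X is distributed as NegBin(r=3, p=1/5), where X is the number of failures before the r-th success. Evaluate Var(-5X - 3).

For X ~ NegBin(r=3, p=1/5), where X is the number of failures before the r-th success:
Var(X) = 60
Var(-5X - 3) = (-5)² × Var(X) = 25 × 60 = 1500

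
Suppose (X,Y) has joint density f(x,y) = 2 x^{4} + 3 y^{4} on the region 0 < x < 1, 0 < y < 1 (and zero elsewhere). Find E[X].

E[X] = ∫_0^1 ∫_0^1 x × f(x,y) dy dx
= ∫_0^1 ∫_0^1 x × (2 x^{4} + 3 y^{4}) dy dx
= \frac{19}{30}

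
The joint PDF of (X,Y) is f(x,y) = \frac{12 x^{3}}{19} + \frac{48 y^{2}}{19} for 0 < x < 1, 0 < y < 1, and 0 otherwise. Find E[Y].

E[Y] = ∫_0^1 ∫_0^1 y × f(x,y) dx dy
= \frac{27}{38}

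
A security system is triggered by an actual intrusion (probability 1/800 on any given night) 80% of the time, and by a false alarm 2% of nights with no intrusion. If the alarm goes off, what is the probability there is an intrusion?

Let D = the rare event, + = positive/flagged.
P(D) = 1/800
P(+|D) = 80/100 = 4/5
P(+|D') = 2/100 = 1/50
P(+) = P(+|D)P(D) + P(+|D')P(D')
     = \frac{4}{5} × \frac{1}{800} + \frac{1}{50} × \frac{799}{800}
     = \frac{839}{40000}
P(D|+) = P(+|D)P(D)/P(+) = \frac{40}{839}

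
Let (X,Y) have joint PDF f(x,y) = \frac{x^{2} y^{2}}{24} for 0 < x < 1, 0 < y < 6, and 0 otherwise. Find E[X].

f_X(x) = ∫_0^6 \frac{x^{2} y^{2}}{24} dy = 3 x^{2}
E[X] = ∫_0^1 x × (3 x^{2}) dx = \frac{3}{4}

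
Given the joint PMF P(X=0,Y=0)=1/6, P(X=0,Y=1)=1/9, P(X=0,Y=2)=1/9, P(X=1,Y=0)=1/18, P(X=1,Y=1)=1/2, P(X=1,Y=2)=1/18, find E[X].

First find marginal of X:
P(X=0) = 7/18
P(X=1) = 11/18
E[X] = 0 × 7/18 + 1 × 11/18 = 11/18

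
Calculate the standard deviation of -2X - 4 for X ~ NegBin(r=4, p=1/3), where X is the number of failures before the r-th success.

For X ~ NegBin(r=4, p=1/3), where X is the number of failures before the r-th success:
Var(X) = 24
SD(X) = √(Var(X)) = √(24) = 2 \sqrt{6}
SD(-2X - 4) = |-2| × SD(X) = 2 × 2 \sqrt{6} = 4 \sqrt{6}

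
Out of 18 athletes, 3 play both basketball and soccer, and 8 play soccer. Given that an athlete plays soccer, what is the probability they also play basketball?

P(A ∩ B) = 3/18 = 1/6
P(B) = 8/18 = 4/9
P(A|B) = P(A ∩ B) / P(B) = (1/6) / (4/9) = 3/8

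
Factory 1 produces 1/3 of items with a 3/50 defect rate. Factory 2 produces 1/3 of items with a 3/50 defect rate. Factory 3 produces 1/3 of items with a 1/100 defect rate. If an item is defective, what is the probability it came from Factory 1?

Using Bayes' theorem:
P(F1) = 1/3, P(D|F1) = 3/50
P(F2) = 1/3, P(D|F2) = 3/50
P(F3) = 1/3, P(D|F3) = 1/100
P(D) = P(D|F1)P(F1) + P(D|F2)P(F2) + P(D|F3)P(F3)
     = \frac{13}{300}
P(F1|D) = P(D|F1)P(F1) / P(D)
= \frac{6}{13}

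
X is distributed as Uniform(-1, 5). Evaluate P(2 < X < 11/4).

P(2 < X < 11/4) = ∫_{2}^{11/4} f(x) dx
where f(x) = \frac{1}{6}
= \frac{1}{8}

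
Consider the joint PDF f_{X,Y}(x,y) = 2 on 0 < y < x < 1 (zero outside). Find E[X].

f_X(x) = ∫_0^x 2 dy = 2 x
E[X] = ∫_0^1 x × (2 x) dx = \frac{2}{3}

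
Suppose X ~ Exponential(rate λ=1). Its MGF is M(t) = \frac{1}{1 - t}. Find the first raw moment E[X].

To find E[X], compute M^(1)(0):
M^(1)(t) = \frac{1}{\left(1 - t\right)^{2}}
M^(1)(0) = 1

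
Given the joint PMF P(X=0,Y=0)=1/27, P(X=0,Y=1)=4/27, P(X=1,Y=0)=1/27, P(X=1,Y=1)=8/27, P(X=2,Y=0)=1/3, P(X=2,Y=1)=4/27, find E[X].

First find marginal of X:
P(X=0) = 5/27
P(X=1) = 1/3
P(X=2) = 13/27
E[X] = 0 × 5/27 + 1 × 1/3 + 2 × 13/27 = 35/27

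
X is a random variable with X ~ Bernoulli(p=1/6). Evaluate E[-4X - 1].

For X ~ Bernoulli(p=1/6):
E[X] = \frac{1}{6}
E[-4X - 1] = -4 × E[X] - 1 = - \frac{5}{3}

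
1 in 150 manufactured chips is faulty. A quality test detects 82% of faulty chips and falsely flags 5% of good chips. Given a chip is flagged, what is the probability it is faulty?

Let D = the rare event, + = positive/flagged.
P(D) = 1/150
P(+|D) = 82/100 = 41/50
P(+|D') = 5/100 = 1/20
P(+) = P(+|D)P(D) + P(+|D')P(D')
     = \frac{41}{50} × \frac{1}{150} + \frac{1}{20} × \frac{149}{150}
     = \frac{827}{15000}
P(D|+) = P(+|D)P(D)/P(+) = \frac{82}{827}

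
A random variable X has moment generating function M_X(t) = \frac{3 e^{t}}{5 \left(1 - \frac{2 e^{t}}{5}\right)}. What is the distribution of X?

The MGF M(t) = \frac{3 e^{t}}{5 \left(1 - \frac{2 e^{t}}{5}\right)} is the standard form for the Geometric distribution.
Comparing with the known MGF formula identifies: Geometric(p=3/5), X = trial number of first success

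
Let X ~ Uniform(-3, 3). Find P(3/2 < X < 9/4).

P(3/2 < X < 9/4) = ∫_{3/2}^{9/4} f(x) dx
where f(x) = \frac{1}{6}
= \frac{1}{8}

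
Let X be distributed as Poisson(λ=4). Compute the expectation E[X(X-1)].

E[X(X-1)] = E[X² - X] = E[X²] - E[X]
E[X] = 4
E[X²] = Var(X) + (E[X])² = 4 + (4)² = 20
E[X(X-1)] = 20 - 4 = 16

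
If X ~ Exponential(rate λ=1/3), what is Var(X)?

For X ~ Exponential(rate λ=1/3):
Var(X) = 9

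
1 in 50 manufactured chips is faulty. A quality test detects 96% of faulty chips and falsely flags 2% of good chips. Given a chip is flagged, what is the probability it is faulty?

Let D = the rare event, + = positive/flagged.
P(D) = 1/50
P(+|D) = 96/100 = 24/25
P(+|D') = 2/100 = 1/50
P(+) = P(+|D)P(D) + P(+|D')P(D')
     = \frac{24}{25} × \frac{1}{50} + \frac{1}{50} × \frac{49}{50}
     = \frac{97}{2500}
P(D|+) = P(+|D)P(D)/P(+) = \frac{48}{97}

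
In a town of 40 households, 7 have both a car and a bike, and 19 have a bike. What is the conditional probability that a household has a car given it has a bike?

P(A ∩ B) = 7/40
P(B) = 19/40
P(A|B) = P(A ∩ B) / P(B) = (7/40) / (19/40) = 7/19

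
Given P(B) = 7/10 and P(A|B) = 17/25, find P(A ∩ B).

By definition, P(A|B) = P(A ∩ B) / P(B)
So P(A ∩ B) = P(A|B) × P(B)
= 17/25 × 7/10
= 119/250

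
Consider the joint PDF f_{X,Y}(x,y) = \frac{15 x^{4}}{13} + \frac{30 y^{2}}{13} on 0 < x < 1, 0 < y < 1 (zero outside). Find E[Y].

E[Y] = ∫_0^1 ∫_0^1 y × f(x,y) dx dy
= \frac{9}{13}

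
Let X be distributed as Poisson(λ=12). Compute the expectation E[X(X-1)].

E[X(X-1)] = E[X² - X] = E[X²] - E[X]
E[X] = 12
E[X²] = Var(X) + (E[X])² = 12 + (12)² = 156
E[X(X-1)] = 156 - 12 = 144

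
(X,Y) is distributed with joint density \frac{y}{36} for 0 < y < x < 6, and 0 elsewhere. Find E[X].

f_X(x) = ∫_0^x \frac{y}{36} dy = \frac{x^{2}}{72}
E[X] = ∫_0^6 x × (\frac{x^{2}}{72}) dx = \frac{9}{2}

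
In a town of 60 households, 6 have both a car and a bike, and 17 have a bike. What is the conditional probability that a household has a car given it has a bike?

P(A ∩ B) = 6/60 = 1/10
P(B) = 17/60
P(A|B) = P(A ∩ B) / P(B) = (1/10) / (17/60) = 6/17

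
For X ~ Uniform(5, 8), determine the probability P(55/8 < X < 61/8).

P(55/8 < X < 61/8) = ∫_{55/8}^{61/8} f(x) dx
where f(x) = \frac{1}{3}
= \frac{1}{4}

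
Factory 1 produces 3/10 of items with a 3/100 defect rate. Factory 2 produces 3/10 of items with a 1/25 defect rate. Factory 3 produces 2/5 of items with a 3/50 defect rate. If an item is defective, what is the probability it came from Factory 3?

Using Bayes' theorem:
P(F1) = 3/10, P(D|F1) = 3/100
P(F2) = 3/10, P(D|F2) = 1/25
P(F3) = 2/5, P(D|F3) = 3/50
P(D) = P(D|F1)P(F1) + P(D|F2)P(F2) + P(D|F3)P(F3)
     = \frac{9}{200}
P(F3|D) = P(D|F3)P(F3) / P(D)
= \frac{8}{15}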